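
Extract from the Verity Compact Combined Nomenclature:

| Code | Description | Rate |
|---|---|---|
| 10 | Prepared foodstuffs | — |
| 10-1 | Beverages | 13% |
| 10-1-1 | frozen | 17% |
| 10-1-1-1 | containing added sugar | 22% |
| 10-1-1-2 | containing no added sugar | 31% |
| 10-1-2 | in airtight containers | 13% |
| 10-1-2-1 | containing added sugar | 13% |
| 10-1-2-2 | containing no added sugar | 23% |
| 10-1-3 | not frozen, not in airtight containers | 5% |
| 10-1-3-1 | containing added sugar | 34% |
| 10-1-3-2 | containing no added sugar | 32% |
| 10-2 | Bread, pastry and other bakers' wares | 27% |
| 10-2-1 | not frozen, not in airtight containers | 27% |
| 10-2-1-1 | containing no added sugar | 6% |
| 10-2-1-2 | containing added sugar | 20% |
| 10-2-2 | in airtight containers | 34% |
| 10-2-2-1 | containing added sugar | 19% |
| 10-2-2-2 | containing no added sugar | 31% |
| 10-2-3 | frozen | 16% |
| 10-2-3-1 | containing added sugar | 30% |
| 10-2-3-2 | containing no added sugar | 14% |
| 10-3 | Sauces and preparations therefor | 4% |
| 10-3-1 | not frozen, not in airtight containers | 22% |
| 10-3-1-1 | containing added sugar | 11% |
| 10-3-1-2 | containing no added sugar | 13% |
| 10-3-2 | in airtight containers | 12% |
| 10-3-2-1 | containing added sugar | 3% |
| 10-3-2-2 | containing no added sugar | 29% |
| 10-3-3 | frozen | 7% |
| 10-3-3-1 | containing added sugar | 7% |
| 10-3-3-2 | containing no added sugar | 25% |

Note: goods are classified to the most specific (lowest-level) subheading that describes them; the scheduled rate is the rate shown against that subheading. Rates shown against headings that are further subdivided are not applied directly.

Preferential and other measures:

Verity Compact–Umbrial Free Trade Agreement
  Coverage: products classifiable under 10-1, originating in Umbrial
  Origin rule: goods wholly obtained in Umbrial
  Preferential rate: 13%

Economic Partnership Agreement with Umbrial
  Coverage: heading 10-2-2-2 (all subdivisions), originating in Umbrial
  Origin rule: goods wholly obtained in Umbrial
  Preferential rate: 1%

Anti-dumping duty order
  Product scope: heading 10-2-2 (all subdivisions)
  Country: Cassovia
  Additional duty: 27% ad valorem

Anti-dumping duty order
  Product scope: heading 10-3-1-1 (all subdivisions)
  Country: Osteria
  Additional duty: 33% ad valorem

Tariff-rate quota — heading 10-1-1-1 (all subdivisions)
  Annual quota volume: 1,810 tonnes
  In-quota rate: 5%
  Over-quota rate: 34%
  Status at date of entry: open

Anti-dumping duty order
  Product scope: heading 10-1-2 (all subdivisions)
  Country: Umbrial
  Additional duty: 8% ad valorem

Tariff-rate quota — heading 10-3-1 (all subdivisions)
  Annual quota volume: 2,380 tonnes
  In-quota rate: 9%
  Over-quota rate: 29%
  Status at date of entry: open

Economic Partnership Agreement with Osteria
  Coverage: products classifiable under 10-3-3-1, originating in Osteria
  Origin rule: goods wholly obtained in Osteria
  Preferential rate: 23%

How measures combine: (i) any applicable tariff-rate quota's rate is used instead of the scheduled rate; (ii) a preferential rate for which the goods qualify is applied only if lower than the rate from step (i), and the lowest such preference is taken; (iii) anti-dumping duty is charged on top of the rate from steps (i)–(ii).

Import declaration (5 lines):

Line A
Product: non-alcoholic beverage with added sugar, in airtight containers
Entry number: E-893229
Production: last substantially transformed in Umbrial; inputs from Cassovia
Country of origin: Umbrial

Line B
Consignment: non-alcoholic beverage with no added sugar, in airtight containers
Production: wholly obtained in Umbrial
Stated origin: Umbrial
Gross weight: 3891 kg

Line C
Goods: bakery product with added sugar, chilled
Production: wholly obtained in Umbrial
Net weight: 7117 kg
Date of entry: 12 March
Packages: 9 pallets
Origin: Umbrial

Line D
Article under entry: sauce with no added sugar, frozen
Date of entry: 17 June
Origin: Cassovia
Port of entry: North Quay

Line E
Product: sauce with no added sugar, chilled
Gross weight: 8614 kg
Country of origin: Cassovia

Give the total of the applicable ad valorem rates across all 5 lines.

96%

Line A: non-alcoholic beverage → 10-1; in airtight containers → 10-1-2; with added sugar → 10-1-2-1. Scheduled 13%. Umbrial agreement on 10-1: not wholly obtained; Umbrial agreement on 10-2-2-2: 10-1-2-1 not covered; anti-dumping (Umbrial, 10-1-2): +8%; total 13% + 8% = 21%. → 21%.
Line B: non-alcoholic beverage → 10-1; in airtight containers → 10-1-2; with no added sugar → 10-1-2-2. Scheduled 23%. Umbrial agreement on 10-1: wholly obtained → 13% available; Umbrial agreement on 10-2-2-2: 10-1-2-2 not covered; preferential 13%; anti-dumping (Umbrial, 10-1-2): +8%; total 13% + 8% = 21%. → 21%.
Line C: bakery product → 10-2; chilled → 10-2-1; with added sugar → 10-2-1-2. Scheduled 20%. Umbrial agreement on 10-1: 10-2-1-2 not covered; Umbrial agreement on 10-2-2-2: 10-2-1-2 not covered. → 20%.
Line D: sauce → 10-3; frozen → 10-3-3; with no added sugar → 10-3-3-2. Scheduled 25%. No special measure applies. → 25%.
Line E: sauce → 10-3; chilled → 10-3-1; with no added sugar → 10-3-1-2. Scheduled 13%. quota on 10-3-1 open → in-quota 9%. → 9%.
Sum: 21% + 21% + 20% + 25% + 9% = 96%.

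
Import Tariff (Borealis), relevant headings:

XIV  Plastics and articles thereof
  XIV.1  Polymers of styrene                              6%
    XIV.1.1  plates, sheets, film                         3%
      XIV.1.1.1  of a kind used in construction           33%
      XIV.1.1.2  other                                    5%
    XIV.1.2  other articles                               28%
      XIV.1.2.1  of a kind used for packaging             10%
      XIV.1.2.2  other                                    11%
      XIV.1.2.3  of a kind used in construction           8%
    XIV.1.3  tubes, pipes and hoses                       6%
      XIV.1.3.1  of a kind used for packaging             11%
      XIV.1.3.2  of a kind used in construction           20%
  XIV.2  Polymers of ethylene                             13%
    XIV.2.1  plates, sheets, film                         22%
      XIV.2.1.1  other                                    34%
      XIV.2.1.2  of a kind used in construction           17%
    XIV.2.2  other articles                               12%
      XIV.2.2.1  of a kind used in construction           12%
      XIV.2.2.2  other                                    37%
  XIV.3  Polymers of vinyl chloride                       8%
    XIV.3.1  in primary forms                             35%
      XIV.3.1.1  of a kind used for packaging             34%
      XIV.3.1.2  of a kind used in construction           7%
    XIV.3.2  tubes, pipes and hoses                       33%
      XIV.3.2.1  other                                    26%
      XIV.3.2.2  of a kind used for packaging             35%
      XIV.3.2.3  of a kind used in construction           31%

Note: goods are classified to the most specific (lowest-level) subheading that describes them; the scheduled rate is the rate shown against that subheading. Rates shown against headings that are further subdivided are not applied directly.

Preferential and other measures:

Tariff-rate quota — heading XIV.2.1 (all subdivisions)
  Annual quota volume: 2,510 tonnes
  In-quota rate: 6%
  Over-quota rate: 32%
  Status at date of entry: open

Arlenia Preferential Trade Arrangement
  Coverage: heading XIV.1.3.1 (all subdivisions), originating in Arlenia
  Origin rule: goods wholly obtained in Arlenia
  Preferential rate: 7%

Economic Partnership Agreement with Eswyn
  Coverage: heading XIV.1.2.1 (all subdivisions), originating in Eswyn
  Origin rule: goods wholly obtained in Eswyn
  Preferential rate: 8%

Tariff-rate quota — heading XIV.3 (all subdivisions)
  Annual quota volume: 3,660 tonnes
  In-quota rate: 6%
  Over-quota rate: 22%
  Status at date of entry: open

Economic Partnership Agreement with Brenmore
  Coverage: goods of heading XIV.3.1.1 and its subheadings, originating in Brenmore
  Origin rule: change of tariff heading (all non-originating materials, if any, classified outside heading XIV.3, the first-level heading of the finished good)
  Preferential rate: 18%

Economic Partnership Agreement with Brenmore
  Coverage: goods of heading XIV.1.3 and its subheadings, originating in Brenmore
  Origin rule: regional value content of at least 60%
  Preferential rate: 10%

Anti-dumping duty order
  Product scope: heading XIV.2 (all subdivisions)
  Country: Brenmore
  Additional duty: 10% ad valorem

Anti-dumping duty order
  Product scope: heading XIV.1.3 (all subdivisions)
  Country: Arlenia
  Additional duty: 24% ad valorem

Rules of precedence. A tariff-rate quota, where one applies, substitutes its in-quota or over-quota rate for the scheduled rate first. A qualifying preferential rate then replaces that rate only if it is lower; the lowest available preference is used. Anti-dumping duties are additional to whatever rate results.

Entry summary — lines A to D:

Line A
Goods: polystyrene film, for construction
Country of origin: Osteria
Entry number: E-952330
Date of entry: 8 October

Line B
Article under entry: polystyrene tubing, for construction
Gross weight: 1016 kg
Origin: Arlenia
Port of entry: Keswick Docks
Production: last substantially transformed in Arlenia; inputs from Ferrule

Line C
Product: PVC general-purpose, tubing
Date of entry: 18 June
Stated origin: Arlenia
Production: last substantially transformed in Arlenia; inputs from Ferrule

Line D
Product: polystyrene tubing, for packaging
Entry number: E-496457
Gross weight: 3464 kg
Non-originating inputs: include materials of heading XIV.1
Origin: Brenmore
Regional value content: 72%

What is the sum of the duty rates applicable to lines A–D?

93%

Line A: polystyrene → XIV.1; film → XIV.1.1; for construction → XIV.1.1.1. Scheduled 33%. No special measure applies. → 33%.
Line B: polystyrene → XIV.1; tubing → XIV.1.3; for construction → XIV.1.3.2. Scheduled 20%. Arlenia agreement on XIV.1.3.1: XIV.1.3.2 not covered; anti-dumping (Arlenia, XIV.1.3): +24%; total 20% + 24% = 44%. → 44%.
Line C: PVC → XIV.3; tubing → XIV.3.2; general-purpose → XIV.3.2.1. Scheduled 26%. quota on XIV.3 open → in-quota 6%; Arlenia agreement on XIV.1.3.1: XIV.3.2.1 not covered. → 6%.
Line D: polystyrene → XIV.1; tubing → XIV.1.3; for packaging → XIV.1.3.1. Scheduled 11%. Brenmore agreement on XIV.3.1.1: XIV.1.3.1 not covered; Brenmore agreement on XIV.1.3: RVC ≥ 60% → 10% available; preferential 10%. → 10%.
Sum: 33% + 44% + 6% + 10% = 93%.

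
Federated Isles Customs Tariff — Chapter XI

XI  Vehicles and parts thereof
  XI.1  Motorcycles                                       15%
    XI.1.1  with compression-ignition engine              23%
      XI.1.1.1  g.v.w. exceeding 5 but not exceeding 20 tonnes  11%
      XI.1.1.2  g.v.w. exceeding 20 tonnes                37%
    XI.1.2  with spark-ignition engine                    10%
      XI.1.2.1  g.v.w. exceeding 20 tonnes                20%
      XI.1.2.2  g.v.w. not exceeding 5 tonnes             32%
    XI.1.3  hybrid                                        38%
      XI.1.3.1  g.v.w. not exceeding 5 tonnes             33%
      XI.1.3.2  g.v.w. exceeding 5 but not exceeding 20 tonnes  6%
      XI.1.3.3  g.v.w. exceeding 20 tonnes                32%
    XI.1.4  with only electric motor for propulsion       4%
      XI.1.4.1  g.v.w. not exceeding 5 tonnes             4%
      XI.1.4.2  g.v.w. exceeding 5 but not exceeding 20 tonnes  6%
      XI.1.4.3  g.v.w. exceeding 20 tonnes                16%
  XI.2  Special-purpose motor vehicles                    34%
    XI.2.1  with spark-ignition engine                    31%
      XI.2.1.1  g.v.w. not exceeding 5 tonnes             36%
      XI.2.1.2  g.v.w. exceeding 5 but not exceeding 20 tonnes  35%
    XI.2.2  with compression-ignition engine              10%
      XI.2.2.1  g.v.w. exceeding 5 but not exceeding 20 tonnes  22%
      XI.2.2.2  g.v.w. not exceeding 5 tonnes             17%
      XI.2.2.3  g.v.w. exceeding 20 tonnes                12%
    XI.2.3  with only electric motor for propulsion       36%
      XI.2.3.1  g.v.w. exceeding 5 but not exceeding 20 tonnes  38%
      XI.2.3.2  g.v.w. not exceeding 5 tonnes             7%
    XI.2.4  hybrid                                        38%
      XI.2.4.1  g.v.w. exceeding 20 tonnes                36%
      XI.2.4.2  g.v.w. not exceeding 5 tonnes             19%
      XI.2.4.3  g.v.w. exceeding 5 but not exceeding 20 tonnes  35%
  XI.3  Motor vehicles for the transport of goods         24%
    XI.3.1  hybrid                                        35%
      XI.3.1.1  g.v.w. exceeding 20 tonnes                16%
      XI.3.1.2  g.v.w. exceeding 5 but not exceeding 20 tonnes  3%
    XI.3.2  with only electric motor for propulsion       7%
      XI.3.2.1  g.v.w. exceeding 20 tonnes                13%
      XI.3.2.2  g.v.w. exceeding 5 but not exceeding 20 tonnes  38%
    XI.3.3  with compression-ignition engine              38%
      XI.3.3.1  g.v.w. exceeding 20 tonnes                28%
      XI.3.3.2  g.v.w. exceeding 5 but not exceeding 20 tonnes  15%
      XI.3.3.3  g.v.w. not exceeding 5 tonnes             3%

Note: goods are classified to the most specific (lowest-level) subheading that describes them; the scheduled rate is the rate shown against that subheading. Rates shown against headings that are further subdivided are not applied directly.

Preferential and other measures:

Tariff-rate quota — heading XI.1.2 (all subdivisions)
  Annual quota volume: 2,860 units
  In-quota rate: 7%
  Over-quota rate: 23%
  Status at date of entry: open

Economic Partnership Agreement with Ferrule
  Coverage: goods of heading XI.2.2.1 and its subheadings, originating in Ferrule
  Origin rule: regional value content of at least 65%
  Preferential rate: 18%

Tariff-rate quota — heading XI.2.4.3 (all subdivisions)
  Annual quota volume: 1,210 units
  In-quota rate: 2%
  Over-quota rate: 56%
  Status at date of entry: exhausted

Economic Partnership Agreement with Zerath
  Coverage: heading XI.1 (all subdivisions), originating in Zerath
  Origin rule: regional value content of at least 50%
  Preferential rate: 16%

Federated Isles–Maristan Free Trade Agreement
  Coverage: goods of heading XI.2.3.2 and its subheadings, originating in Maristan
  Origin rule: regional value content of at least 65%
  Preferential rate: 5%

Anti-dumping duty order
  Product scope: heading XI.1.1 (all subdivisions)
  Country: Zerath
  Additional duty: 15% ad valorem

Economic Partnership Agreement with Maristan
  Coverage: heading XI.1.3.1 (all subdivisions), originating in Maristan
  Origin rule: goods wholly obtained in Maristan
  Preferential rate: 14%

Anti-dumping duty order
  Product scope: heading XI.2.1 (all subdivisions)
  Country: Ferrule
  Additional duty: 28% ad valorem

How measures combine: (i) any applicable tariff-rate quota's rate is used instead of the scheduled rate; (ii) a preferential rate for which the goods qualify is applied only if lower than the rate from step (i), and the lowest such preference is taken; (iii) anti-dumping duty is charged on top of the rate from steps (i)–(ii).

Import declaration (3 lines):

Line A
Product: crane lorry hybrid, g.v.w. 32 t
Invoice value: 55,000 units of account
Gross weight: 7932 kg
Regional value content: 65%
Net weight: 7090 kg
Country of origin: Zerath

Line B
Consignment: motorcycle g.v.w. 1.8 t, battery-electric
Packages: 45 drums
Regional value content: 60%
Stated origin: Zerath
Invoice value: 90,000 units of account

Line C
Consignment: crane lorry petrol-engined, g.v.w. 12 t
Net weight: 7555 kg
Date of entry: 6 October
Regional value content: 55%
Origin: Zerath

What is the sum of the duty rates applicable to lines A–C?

75%

Line A: crane lorry → XI.2; hybrid → XI.2.4; g.v.w. 32 t → XI.2.4.1. Scheduled 36%. Zerath agreement on XI.1: XI.2.4.1 not covered. → 36%.
Line B: motorcycle → XI.1; battery-electric → XI.1.4; g.v.w. 1.8 t → XI.1.4.1. Scheduled 4%. Zerath agreement on XI.1: RVC ≥ 50% → 16% available; preference 16% not lower than 4% → no reduction. → 4%.
Line C: crane lorry → XI.2; petrol-engined → XI.2.1; g.v.w. 12 t → XI.2.1.2. Scheduled 35%. Zerath agreement on XI.1: XI.2.1.2 not covered. → 35%.
Sum: 36% + 4% + 35% = 75%.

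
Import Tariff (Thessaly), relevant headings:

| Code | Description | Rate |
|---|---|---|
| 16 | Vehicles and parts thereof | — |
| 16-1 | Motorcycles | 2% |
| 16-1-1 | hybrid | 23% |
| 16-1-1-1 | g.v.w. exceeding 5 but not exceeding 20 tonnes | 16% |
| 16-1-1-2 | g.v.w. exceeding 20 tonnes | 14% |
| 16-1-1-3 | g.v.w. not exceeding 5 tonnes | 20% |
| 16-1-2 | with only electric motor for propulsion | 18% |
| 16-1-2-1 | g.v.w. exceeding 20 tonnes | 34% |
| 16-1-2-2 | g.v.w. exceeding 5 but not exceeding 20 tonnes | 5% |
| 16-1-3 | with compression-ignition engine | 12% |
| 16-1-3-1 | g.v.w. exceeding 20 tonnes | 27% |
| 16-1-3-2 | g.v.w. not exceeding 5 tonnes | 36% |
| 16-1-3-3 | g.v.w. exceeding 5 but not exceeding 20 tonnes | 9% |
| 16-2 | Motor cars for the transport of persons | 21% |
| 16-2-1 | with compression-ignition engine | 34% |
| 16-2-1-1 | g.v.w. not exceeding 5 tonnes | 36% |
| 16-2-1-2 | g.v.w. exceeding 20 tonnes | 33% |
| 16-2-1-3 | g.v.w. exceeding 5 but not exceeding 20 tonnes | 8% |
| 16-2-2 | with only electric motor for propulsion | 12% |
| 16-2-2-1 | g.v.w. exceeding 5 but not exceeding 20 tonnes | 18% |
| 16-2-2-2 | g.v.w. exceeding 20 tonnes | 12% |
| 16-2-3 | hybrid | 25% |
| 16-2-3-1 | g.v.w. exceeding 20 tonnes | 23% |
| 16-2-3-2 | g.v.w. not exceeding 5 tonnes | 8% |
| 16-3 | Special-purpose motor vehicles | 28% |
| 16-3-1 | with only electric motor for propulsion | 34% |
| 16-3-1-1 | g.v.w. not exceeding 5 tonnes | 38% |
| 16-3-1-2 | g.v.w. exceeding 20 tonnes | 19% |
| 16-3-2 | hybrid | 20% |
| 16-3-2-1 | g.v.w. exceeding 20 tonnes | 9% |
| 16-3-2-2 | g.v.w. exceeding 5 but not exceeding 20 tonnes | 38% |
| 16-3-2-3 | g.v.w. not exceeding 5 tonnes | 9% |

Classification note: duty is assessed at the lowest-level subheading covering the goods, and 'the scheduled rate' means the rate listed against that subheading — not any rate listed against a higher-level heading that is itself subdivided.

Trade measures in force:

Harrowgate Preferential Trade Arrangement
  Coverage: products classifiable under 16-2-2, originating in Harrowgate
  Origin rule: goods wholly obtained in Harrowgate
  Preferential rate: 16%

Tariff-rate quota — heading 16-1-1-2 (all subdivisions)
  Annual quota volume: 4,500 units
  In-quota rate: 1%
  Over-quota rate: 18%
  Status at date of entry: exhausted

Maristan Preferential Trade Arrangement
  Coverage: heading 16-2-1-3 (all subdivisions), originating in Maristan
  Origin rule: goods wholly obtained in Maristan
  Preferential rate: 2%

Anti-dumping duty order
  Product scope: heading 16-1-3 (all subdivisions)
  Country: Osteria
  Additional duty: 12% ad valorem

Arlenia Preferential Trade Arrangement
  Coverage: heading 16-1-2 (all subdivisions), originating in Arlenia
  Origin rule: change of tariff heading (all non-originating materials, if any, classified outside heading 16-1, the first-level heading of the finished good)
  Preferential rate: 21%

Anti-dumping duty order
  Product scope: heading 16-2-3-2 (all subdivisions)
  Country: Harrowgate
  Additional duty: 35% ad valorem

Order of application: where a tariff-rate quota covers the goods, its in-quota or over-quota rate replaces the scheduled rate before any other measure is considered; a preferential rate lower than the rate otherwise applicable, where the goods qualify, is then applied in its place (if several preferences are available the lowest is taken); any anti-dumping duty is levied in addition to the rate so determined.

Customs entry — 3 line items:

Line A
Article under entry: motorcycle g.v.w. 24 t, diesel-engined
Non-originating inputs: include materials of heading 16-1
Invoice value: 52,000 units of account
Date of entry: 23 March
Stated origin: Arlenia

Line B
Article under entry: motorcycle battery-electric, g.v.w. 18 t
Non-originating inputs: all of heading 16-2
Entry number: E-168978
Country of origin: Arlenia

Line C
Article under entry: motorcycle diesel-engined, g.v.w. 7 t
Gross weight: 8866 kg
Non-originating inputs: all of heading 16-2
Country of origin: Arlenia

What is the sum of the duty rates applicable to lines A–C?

41%

Line A: motorcycle → 16-1; diesel-engined → 16-1-3; g.v.w. 24 t → 16-1-3-1. Scheduled 27%. Arlenia agreement on 16-1-2: 16-1-3-1 not covered. → 27%.
Line B: motorcycle → 16-1; battery-electric → 16-1-2; g.v.w. 18 t → 16-1-2-2. Scheduled 5%. Arlenia agreement on 16-1-2: CTH met → 21% available; preference 21% not lower than 5% → no reduction. → 5%.
Line C: motorcycle → 16-1; diesel-engined → 16-1-3; g.v.w. 7 t → 16-1-3-3. Scheduled 9%. Arlenia agreement on 16-1-2: 16-1-3-3 not covered. → 9%.
Sum: 27% + 5% + 9% = 41%.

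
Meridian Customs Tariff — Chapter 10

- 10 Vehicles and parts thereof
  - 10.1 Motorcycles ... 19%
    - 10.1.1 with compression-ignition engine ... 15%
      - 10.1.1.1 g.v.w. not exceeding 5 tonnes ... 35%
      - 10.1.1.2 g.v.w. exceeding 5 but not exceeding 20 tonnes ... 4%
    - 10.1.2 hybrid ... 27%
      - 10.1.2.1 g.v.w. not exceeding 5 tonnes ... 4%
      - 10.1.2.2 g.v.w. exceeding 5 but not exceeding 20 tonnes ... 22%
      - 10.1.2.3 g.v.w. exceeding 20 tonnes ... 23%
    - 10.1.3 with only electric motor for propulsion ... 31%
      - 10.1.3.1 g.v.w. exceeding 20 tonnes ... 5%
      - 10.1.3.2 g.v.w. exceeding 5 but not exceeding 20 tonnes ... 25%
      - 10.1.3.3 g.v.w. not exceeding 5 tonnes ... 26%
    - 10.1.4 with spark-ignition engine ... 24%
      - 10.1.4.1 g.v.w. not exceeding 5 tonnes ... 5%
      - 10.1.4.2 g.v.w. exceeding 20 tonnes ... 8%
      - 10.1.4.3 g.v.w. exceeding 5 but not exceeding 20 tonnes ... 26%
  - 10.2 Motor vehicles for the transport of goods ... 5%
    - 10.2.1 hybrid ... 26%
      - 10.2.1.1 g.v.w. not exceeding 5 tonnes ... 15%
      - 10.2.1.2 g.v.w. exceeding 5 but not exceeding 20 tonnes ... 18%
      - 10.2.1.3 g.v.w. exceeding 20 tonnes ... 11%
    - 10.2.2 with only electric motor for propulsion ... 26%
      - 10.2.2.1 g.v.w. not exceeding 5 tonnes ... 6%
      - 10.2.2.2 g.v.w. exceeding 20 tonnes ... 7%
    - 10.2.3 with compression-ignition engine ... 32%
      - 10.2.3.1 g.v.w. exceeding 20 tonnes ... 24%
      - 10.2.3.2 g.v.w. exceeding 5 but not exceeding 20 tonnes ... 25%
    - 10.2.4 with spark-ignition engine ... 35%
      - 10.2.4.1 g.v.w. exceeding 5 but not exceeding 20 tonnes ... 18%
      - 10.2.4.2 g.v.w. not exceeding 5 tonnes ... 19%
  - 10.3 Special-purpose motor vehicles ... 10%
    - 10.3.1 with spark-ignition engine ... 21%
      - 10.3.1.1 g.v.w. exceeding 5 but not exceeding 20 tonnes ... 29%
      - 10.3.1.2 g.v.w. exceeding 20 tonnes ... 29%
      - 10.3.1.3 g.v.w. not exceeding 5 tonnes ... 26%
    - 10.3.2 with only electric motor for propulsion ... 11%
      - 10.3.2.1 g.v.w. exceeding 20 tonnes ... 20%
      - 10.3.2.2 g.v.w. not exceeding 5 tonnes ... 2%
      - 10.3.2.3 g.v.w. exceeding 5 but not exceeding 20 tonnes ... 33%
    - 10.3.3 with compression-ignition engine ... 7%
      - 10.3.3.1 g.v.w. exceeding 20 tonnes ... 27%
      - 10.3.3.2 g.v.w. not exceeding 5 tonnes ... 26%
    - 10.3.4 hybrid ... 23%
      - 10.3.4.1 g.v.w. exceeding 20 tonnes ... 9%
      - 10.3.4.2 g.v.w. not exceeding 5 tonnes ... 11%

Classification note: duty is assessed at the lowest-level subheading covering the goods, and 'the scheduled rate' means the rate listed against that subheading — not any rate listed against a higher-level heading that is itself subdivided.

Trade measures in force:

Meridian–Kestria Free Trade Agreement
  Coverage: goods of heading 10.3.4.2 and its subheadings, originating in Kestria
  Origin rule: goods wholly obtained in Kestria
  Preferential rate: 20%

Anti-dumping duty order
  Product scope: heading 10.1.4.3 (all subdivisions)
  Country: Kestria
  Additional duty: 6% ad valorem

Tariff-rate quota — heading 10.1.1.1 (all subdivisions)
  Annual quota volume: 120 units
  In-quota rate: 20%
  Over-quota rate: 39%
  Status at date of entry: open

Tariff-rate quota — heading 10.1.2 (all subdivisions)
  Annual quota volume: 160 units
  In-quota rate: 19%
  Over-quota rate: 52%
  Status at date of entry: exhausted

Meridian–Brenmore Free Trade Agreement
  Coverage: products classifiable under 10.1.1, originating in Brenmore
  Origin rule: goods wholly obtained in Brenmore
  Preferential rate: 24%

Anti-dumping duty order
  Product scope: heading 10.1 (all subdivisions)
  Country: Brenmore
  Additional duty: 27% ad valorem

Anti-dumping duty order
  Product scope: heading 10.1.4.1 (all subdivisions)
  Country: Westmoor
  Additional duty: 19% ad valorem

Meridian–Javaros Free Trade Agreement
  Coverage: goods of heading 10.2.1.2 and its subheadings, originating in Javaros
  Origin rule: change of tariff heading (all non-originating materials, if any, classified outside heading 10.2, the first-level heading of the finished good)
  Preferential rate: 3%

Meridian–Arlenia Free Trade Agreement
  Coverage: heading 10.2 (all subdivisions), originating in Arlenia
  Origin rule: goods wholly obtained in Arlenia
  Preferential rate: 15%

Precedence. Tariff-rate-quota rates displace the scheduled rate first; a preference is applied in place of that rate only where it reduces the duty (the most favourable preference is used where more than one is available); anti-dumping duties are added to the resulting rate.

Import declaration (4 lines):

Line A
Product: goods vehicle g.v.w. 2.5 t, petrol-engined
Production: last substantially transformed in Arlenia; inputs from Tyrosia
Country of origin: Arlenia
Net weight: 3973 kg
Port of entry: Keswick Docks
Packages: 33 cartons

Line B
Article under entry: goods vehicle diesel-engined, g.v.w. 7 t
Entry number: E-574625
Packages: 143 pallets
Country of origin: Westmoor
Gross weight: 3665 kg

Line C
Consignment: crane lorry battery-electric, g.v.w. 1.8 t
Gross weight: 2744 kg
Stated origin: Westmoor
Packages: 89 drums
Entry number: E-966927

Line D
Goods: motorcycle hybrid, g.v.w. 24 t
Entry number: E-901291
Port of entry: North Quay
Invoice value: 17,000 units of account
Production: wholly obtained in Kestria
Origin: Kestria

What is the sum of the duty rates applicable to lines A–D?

98%

Line A: goods vehicle → 10.2; petrol-engined → 10.2.4; g.v.w. 2.5 t → 10.2.4.2. Scheduled 19%. Arlenia agreement on 10.2: not wholly obtained. → 19%.
Line B: goods vehicle → 10.2; diesel-engined → 10.2.3; g.v.w. 7 t → 10.2.3.2. Scheduled 25%. No special measure applies. → 25%.
Line C: crane lorry → 10.3; battery-electric → 10.3.2; g.v.w. 1.8 t → 10.3.2.2. Scheduled 2%. No special measure applies. → 2%.
Line D: motorcycle → 10.1; hybrid → 10.1.2; g.v.w. 24 t → 10.1.2.3. Scheduled 23%. quota on 10.1.2 exhausted → over-quota 52%; Kestria agreement on 10.3.4.2: 10.1.2.3 not covered. → 52%.
Sum: 19% + 25% + 2% + 52% = 98%.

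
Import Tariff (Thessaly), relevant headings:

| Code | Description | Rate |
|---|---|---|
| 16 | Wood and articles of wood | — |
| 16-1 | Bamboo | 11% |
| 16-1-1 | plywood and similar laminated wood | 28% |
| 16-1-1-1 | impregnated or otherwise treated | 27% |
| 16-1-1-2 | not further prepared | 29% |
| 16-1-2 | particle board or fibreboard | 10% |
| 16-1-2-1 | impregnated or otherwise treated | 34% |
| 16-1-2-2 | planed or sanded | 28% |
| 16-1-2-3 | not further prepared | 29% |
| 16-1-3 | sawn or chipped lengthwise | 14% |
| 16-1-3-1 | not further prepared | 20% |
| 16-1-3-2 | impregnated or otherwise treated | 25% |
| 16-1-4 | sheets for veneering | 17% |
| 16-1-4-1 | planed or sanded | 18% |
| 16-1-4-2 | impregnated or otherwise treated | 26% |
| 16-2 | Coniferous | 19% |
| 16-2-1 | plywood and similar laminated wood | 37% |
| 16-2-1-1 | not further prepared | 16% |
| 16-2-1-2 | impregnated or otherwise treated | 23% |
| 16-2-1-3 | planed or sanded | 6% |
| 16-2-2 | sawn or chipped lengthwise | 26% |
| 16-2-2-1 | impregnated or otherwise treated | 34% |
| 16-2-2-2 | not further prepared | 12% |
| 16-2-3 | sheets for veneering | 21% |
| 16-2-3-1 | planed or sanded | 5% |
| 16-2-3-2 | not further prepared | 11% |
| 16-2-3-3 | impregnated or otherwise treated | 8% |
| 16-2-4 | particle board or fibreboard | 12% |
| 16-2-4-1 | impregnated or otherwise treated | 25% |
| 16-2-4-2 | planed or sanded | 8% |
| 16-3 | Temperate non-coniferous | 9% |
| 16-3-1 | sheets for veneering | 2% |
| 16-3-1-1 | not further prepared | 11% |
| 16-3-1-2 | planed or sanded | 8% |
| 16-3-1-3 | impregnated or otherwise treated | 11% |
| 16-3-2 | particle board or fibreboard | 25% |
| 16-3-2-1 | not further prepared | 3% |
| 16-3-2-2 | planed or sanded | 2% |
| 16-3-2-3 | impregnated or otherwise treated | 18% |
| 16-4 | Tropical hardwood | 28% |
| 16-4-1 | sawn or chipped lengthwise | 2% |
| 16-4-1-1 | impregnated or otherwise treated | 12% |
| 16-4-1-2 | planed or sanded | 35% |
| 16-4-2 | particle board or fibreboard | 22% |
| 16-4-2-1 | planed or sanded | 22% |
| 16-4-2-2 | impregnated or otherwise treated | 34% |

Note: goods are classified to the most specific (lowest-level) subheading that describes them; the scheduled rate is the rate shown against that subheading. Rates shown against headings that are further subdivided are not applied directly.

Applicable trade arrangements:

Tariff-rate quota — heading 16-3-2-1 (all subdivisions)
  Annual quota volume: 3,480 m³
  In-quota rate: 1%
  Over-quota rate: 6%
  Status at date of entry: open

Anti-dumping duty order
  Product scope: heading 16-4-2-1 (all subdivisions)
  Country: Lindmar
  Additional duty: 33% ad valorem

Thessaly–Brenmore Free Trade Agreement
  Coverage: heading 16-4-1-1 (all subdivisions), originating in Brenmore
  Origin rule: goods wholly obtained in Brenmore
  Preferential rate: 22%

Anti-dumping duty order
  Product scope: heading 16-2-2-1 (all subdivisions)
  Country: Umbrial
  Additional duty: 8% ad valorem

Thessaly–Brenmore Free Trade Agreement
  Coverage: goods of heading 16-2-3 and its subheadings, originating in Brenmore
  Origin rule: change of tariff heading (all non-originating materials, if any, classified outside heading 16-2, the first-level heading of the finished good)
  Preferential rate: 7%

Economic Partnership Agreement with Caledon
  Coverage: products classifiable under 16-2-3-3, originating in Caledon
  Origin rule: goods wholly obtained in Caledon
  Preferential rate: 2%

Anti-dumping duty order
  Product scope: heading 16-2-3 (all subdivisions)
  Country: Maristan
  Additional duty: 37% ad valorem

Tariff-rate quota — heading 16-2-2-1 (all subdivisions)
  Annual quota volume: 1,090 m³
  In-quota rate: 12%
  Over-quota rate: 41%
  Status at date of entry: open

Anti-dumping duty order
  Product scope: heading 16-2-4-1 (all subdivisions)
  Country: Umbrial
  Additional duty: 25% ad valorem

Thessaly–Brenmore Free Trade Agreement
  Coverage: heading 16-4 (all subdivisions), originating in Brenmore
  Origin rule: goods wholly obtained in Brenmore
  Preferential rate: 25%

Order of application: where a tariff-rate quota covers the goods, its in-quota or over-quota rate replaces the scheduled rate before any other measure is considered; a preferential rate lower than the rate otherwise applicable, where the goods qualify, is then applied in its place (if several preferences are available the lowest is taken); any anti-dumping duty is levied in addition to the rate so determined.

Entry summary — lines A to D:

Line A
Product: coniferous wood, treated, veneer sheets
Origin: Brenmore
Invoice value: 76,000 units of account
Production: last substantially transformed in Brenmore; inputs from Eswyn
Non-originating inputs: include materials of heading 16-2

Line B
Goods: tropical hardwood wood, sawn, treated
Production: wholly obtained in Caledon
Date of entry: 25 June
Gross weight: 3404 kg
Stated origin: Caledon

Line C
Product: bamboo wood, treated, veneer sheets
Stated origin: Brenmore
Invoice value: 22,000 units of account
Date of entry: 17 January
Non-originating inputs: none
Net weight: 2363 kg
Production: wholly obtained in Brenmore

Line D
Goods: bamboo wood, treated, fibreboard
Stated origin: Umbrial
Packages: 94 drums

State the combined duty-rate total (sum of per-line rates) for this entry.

80%

Line A: coniferous → 16-2; veneer sheets → 16-2-3; treated → 16-2-3-3. Scheduled 8%. Brenmore agreement on 16-4-1-1: 16-2-3-3 not covered; Brenmore agreement on 16-2-3: CTH not met; Brenmore agreement on 16-4: 16-2-3-3 not covered. → 8%.
Line B: tropical hardwood → 16-4; sawn → 16-4-1; treated → 16-4-1-1. Scheduled 12%. Caledon agreement on 16-2-3-3: 16-4-1-1 not covered. → 12%.
Line C: bamboo → 16-1; veneer sheets → 16-1-4; treated → 16-1-4-2. Scheduled 26%. Brenmore agreement on 16-4-1-1: 16-1-4-2 not covered; Brenmore agreement on 16-2-3: 16-1-4-2 not covered; Brenmore agreement on 16-4: 16-1-4-2 not covered. → 26%.
Line D: bamboo → 16-1; fibreboard → 16-1-2; treated → 16-1-2-1. Scheduled 34%. No special measure applies. → 34%.
Sum: 8% + 12% + 26% + 34% = 80%.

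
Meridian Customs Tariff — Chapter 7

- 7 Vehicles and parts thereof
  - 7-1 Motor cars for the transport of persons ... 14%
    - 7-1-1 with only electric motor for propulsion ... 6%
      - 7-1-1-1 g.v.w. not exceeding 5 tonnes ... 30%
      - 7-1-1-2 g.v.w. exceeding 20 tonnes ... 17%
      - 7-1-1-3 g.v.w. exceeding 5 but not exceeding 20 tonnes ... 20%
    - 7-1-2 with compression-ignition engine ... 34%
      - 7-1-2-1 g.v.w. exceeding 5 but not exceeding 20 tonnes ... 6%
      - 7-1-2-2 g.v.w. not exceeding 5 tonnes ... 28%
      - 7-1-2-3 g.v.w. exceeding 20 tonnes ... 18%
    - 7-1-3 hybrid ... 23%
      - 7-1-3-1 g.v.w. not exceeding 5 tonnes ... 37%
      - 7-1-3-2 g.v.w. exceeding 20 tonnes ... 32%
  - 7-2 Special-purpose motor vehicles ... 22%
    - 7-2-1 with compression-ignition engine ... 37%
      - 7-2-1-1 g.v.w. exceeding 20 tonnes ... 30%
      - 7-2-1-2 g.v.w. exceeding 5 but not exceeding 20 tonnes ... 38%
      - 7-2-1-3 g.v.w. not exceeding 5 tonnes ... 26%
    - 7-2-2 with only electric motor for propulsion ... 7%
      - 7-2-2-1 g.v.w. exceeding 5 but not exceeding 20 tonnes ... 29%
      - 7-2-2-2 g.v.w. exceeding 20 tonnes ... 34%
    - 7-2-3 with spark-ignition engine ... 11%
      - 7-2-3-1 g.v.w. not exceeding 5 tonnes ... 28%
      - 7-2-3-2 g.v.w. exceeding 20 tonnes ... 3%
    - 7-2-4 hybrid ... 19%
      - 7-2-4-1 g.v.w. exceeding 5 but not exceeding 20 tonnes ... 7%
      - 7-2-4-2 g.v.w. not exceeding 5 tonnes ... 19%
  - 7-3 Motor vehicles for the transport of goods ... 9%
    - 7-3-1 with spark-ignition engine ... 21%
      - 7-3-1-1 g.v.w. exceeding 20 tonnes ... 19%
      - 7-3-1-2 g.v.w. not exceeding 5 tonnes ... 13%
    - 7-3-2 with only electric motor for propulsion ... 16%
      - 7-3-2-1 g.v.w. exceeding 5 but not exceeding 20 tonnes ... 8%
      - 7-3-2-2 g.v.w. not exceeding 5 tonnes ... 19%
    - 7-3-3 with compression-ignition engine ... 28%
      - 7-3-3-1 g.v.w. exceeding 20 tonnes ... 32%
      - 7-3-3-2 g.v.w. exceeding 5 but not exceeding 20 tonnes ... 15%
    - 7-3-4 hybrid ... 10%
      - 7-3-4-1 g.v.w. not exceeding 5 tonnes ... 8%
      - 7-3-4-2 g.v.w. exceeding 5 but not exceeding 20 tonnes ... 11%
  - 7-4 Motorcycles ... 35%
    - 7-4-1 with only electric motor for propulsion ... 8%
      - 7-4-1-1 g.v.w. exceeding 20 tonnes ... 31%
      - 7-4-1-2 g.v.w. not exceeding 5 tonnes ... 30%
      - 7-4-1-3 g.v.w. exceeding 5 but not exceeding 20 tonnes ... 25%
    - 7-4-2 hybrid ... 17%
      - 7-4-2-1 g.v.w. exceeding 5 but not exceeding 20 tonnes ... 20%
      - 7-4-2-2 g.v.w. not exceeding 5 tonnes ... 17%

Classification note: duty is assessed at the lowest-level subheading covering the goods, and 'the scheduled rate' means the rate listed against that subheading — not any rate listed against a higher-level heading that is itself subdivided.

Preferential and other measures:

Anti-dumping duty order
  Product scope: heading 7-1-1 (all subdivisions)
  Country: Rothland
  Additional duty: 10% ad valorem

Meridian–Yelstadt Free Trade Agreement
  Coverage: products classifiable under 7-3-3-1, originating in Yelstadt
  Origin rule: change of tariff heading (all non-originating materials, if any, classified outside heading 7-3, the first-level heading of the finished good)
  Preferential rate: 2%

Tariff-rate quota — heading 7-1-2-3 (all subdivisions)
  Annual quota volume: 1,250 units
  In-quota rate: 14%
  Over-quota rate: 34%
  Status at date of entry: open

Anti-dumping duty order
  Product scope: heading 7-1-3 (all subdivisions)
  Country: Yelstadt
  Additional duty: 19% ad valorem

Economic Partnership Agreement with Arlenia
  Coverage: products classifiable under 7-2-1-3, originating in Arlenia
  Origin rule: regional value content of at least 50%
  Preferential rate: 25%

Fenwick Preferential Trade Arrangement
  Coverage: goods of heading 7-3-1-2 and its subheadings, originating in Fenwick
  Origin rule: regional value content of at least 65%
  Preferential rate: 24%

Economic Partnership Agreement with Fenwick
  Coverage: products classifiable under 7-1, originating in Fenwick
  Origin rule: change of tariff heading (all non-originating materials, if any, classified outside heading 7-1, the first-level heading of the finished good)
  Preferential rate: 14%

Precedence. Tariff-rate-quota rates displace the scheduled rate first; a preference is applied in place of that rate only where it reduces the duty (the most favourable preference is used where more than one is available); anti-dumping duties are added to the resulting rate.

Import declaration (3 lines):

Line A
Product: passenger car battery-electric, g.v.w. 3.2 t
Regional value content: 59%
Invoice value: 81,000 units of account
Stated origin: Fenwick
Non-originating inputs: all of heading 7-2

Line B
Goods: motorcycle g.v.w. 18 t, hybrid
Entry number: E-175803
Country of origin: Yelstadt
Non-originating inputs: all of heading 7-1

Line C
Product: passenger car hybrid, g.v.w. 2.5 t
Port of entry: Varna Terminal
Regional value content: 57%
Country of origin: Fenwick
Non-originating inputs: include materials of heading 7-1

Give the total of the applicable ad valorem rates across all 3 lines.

71%

Line A: passenger car → 7-1; battery-electric → 7-1-1; g.v.w. 3.2 t → 7-1-1-1. Scheduled 30%. Fenwick agreement on 7-3-1-2: 7-1-1-1 not covered; Fenwick agreement on 7-1: CTH met → 14% available; preferential 14%. → 14%.
Line B: motorcycle → 7-4; hybrid → 7-4-2; g.v.w. 18 t → 7-4-2-1. Scheduled 20%. Yelstadt agreement on 7-3-3-1: 7-4-2-1 not covered. → 20%.
Line C: passenger car → 7-1; hybrid → 7-1-3; g.v.w. 2.5 t → 7-1-3-1. Scheduled 37%. Fenwick agreement on 7-3-1-2: 7-1-3-1 not covered; Fenwick agreement on 7-1: CTH not met. → 37%.
Sum: 14% + 20% + 37% = 71%.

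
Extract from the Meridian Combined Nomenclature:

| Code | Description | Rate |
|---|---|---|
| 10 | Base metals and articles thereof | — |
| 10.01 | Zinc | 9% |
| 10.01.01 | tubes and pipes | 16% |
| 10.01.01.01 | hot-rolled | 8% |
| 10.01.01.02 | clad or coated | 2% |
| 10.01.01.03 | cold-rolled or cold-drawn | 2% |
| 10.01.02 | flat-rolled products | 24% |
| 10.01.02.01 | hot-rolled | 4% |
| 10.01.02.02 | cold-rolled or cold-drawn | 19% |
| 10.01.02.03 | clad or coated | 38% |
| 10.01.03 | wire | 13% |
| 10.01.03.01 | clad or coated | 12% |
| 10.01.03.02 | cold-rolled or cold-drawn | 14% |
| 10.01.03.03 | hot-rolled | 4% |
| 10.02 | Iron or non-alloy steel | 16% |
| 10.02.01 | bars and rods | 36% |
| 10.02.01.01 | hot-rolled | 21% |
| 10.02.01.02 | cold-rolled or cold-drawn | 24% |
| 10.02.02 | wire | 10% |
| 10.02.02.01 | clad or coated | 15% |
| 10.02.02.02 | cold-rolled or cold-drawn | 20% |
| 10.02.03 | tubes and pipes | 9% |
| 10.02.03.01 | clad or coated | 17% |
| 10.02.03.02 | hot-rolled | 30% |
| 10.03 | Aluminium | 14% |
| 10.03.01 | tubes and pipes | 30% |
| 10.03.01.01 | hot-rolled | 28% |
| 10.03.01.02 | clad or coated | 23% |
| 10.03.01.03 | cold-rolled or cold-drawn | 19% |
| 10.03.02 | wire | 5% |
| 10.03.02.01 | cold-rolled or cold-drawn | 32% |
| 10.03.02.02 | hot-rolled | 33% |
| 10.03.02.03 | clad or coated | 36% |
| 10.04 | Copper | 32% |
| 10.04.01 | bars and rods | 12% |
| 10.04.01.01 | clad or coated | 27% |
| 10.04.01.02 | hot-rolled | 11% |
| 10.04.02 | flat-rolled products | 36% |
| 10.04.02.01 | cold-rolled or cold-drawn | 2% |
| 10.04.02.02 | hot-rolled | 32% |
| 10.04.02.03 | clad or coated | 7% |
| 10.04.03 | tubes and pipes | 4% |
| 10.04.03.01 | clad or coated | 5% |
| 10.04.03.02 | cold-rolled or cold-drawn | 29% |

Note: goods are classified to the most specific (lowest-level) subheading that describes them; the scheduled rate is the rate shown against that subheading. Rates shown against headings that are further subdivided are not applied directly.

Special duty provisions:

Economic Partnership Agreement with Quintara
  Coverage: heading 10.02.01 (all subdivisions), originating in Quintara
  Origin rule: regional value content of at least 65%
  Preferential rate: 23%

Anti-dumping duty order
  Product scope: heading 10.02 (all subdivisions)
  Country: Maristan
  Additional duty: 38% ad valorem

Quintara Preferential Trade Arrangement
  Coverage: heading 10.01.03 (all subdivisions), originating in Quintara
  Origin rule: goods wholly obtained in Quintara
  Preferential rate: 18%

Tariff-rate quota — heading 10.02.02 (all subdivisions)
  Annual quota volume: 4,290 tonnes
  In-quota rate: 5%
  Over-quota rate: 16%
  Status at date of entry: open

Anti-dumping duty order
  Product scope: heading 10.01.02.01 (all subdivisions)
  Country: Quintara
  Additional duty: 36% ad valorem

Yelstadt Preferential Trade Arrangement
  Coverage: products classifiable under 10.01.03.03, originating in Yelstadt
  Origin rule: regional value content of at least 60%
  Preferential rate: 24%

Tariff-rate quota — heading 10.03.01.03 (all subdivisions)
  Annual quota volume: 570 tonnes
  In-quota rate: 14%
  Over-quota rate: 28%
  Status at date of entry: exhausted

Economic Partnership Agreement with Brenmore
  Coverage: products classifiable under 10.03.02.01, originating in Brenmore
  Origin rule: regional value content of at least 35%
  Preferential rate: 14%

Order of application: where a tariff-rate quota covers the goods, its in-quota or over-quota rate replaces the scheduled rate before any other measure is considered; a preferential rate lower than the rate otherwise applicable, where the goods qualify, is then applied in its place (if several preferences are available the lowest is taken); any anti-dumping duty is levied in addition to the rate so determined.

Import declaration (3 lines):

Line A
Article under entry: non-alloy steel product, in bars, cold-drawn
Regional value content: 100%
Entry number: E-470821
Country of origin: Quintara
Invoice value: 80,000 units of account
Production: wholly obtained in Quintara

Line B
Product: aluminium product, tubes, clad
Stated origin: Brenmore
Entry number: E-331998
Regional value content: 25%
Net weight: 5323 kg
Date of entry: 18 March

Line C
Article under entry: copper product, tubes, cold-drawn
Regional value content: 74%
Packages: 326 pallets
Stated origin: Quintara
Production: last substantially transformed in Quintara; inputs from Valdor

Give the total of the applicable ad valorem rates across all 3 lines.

75%

Line A: non-alloy steel → 10.02; in bars → 10.02.01; cold-drawn → 10.02.01.02. Scheduled 24%. Quintara agreement on 10.02.01: RVC ≥ 65% → 23% available; Quintara agreement on 10.01.03: 10.02.01.02 not covered; preferential 23%. → 23%.
Line B: aluminium → 10.03; tubes → 10.03.01; clad → 10.03.01.02. Scheduled 23%. Brenmore agreement on 10.03.02.01: 10.03.01.02 not covered. → 23%.
Line C: copper → 10.04; tubes → 10.04.03; cold-drawn → 10.04.03.02. Scheduled 29%. Quintara agreement on 10.02.01: 10.04.03.02 not covered; Quintara agreement on 10.01.03: 10.04.03.02 not covered. → 29%.
Sum: 23% + 23% + 29% = 75%.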